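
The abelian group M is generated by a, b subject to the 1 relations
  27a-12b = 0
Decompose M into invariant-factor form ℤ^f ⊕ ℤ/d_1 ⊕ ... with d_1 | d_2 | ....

rank_ℚ(R)=1; free=2−1=1
SNF(R) diag = [3] → torsion [3]

Answer: M ≅ ℤ^1 ⊕ ℤ/3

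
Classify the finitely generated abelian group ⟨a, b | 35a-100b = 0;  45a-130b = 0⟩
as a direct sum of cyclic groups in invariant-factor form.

Answer: M ≅ ℤ/5 ⊕ ℤ/10

Derivation:
rank_ℚ(R)=2; free=2−2=0
SNF(R) diag = [5, 10] → torsion [5, 10]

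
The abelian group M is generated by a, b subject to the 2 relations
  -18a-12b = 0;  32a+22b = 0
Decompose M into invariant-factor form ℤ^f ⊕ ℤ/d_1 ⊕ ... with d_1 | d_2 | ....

rank_ℚ(R)=2; free=2−2=0
SNF(R) diag = [2, 6] → torsion [2, 6]

Answer: M ≅ ℤ/2 ⊕ ℤ/6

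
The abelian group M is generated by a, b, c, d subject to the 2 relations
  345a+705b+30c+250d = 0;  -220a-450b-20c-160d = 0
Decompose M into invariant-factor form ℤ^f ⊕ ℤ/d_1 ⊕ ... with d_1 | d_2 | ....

rank_ℚ(R)=2; free=4−2=2
SNF(R) diag = [5, 10] → torsion [5, 10]

Answer: M ≅ ℤ^2 ⊕ ℤ/5 ⊕ ℤ/10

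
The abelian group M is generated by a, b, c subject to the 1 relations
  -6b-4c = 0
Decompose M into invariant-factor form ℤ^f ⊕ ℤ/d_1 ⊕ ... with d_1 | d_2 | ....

Answer: M ≅ ℤ^2 ⊕ ℤ/2

Derivation:
rank_ℚ(R)=1; free=3−1=2
SNF(R) diag = [2] → torsion [2]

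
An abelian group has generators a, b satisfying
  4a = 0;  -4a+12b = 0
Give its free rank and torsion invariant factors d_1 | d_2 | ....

Answer: M ≅ ℤ/4 ⊕ ℤ/12

Derivation:
rank_ℚ(R)=2; free=2−2=0
SNF(R) diag = [4, 12] → torsion [4, 12]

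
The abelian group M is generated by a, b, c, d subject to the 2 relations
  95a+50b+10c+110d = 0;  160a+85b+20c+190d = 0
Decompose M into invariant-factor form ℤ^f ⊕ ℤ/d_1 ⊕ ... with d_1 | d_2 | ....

Answer: M ≅ ℤ^2 ⊕ ℤ/5 ⊕ ℤ/15

Derivation:
rank_ℚ(R)=2; free=4−2=2
SNF(R) diag = [5, 15] → torsion [5, 15]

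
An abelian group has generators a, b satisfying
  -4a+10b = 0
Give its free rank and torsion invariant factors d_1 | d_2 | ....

rank_ℚ(R)=1; free=2−1=1
SNF(R) diag = [2] → torsion [2]

Answer: M ≅ ℤ^1 ⊕ ℤ/2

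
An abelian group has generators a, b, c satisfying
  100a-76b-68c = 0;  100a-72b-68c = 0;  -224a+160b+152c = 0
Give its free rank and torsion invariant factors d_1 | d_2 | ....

rank_ℚ(R)=3; free=3−3=0
SNF(R) diag = [4, 4, 8] → torsion [4, 4, 8]

Answer: M ≅ ℤ/4 ⊕ ℤ/4 ⊕ ℤ/8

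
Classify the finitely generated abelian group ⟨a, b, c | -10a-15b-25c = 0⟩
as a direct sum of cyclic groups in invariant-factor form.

rank_ℚ(R)=1; free=3−1=2
SNF(R) diag = [5] → torsion [5]

Answer: M ≅ ℤ^2 ⊕ ℤ/5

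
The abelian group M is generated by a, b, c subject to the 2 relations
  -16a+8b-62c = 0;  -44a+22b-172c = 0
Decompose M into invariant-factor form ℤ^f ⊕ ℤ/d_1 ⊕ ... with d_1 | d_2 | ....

rank_ℚ(R)=2; free=3−2=1
SNF(R) diag = [2, 6] → torsion [2, 6]

Answer: M ≅ ℤ^1 ⊕ ℤ/2 ⊕ ℤ/6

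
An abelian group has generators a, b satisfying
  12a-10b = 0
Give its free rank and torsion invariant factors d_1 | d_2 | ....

Answer: M ≅ ℤ^1 ⊕ ℤ/2

Derivation:
rank_ℚ(R)=1; free=2−1=1
SNF(R) diag = [2] → torsion [2]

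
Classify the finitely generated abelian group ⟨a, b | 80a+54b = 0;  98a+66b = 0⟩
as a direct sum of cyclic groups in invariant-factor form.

rank_ℚ(R)=2; free=2−2=0
SNF(R) diag = [2, 6] → torsion [2, 6]

Answer: M ≅ ℤ/2 ⊕ ℤ/6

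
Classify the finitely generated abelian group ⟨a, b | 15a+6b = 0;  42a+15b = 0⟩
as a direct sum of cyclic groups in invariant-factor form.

Answer: M ≅ ℤ/3 ⊕ ℤ/9

Derivation:
rank_ℚ(R)=2; free=2−2=0
SNF(R) diag = [3, 9] → torsion [3, 9]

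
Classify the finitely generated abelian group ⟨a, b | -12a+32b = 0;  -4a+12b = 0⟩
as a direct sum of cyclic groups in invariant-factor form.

rank_ℚ(R)=2; free=2−2=0
SNF(R) diag = [4, 4] → torsion [4, 4]

Answer: M ≅ ℤ/4 ⊕ ℤ/4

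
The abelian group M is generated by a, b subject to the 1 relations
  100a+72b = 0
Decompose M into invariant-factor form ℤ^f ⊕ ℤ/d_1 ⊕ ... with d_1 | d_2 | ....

Answer: M ≅ ℤ^1 ⊕ ℤ/4

Derivation:
rank_ℚ(R)=1; free=2−1=1
SNF(R) diag = [4] → torsion [4]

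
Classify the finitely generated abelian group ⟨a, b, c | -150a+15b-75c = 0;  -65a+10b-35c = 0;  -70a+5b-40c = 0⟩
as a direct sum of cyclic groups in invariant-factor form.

rank_ℚ(R)=3; free=3−3=0
SNF(R) diag = [5, 15, 45] → torsion [5, 15, 45]

Answer: M ≅ ℤ/5 ⊕ ℤ/15 ⊕ ℤ/45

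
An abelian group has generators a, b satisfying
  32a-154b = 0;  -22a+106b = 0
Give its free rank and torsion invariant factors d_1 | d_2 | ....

Answer: M ≅ ℤ/2 ⊕ ℤ/2

Derivation:
rank_ℚ(R)=2; free=2−2=0
SNF(R) diag = [2, 2] → torsion [2, 2]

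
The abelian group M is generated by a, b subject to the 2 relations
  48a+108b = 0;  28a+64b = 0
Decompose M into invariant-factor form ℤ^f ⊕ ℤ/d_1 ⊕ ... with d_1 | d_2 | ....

rank_ℚ(R)=2; free=2−2=0
SNF(R) diag = [4, 12] → torsion [4, 12]

Answer: M ≅ ℤ/4 ⊕ ℤ/12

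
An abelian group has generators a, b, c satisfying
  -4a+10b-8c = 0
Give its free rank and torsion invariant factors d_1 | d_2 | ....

rank_ℚ(R)=1; free=3−1=2
SNF(R) diag = [2] → torsion [2]

Answer: M ≅ ℤ^2 ⊕ ℤ/2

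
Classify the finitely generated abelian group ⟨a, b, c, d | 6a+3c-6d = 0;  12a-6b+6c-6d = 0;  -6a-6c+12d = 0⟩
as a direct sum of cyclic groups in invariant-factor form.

Answer: M ≅ ℤ^1 ⊕ ℤ/3 ⊕ ℤ/6 ⊕ ℤ/6

Derivation:
rank_ℚ(R)=3; free=4−3=1
SNF(R) diag = [3, 6, 6] → torsion [3, 6, 6]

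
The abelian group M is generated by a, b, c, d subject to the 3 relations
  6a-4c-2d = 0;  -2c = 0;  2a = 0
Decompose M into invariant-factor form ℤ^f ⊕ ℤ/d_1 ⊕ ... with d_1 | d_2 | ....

Answer: M ≅ ℤ^1 ⊕ ℤ/2 ⊕ ℤ/2 ⊕ ℤ/2

Derivation:
rank_ℚ(R)=3; free=4−3=1
SNF(R) diag = [2, 2, 2] → torsion [2, 2, 2]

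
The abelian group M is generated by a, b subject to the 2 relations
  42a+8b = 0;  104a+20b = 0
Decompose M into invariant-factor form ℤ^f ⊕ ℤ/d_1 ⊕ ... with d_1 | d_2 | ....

rank_ℚ(R)=2; free=2−2=0
SNF(R) diag = [2, 4] → torsion [2, 4]

Answer: M ≅ ℤ/2 ⊕ ℤ/4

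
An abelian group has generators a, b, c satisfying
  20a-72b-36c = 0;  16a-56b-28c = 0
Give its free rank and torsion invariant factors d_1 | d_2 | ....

rank_ℚ(R)=2; free=3−2=1
SNF(R) diag = [4, 4] → torsion [4, 4]

Answer: M ≅ ℤ^1 ⊕ ℤ/4 ⊕ ℤ/4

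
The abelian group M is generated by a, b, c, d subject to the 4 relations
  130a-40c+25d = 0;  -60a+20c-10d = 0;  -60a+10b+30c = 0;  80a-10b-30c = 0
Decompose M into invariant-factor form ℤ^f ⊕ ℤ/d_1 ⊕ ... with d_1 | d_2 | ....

Answer: M ≅ ℤ/5 ⊕ ℤ/10 ⊕ ℤ/20 ⊕ ℤ/20

Derivation:
rank_ℚ(R)=4; free=4−4=0
SNF(R) diag = [5, 10, 20, 20] → torsion [5, 10, 20, 20]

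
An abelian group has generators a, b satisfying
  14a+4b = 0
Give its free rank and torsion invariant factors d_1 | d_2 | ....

rank_ℚ(R)=1; free=2−1=1
SNF(R) diag = [2] → torsion [2]

Answer: M ≅ ℤ^1 ⊕ ℤ/2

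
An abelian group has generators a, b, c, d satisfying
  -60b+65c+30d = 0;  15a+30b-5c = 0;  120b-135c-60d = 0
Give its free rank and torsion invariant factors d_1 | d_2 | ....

Answer: M ≅ ℤ^1 ⊕ ℤ/5 ⊕ ℤ/15 ⊕ ℤ/30

Derivation:
rank_ℚ(R)=3; free=4−3=1
SNF(R) diag = [5, 15, 30] → torsion [5, 15, 30]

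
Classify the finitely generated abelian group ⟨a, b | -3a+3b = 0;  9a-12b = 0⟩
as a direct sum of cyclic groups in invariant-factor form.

rank_ℚ(R)=2; free=2−2=0
SNF(R) diag = [3, 3] → torsion [3, 3]

Answer: M ≅ ℤ/3 ⊕ ℤ/3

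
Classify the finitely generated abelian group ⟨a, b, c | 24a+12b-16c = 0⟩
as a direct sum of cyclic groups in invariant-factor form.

rank_ℚ(R)=1; free=3−1=2
SNF(R) diag = [4] → torsion [4]

Answer: M ≅ ℤ^2 ⊕ ℤ/4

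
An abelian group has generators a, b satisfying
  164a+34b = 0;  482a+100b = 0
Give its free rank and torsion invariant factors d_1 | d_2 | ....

rank_ℚ(R)=2; free=2−2=0
SNF(R) diag = [2, 6] → torsion [2, 6]

Answer: M ≅ ℤ/2 ⊕ ℤ/6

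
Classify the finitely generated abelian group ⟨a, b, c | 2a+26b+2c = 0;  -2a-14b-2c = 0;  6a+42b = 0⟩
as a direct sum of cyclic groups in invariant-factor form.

rank_ℚ(R)=3; free=3−3=0
SNF(R) diag = [2, 6, 12] → torsion [2, 6, 12]

Answer: M ≅ ℤ/2 ⊕ ℤ/6 ⊕ ℤ/12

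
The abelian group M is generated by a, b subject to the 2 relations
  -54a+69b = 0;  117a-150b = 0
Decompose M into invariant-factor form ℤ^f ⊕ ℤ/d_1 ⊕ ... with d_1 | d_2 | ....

Answer: M ≅ ℤ/3 ⊕ ℤ/9

Derivation:
rank_ℚ(R)=2; free=2−2=0
SNF(R) diag = [3, 9] → torsion [3, 9]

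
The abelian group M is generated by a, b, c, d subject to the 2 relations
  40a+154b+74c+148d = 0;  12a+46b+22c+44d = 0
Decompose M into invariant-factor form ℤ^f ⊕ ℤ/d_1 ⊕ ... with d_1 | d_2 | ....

Answer: M ≅ ℤ^2 ⊕ ℤ/2 ⊕ ℤ/4

Derivation:
rank_ℚ(R)=2; free=4−2=2
SNF(R) diag = [2, 4] → torsion [2, 4]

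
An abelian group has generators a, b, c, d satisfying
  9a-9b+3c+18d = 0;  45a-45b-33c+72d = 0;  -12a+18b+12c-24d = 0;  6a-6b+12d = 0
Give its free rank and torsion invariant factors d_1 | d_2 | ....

Answer: M ≅ ℤ/3 ⊕ ℤ/6 ⊕ ℤ/6 ⊕ ℤ/18

Derivation:
rank_ℚ(R)=4; free=4−4=0
SNF(R) diag = [3, 6, 6, 18] → torsion [3, 6, 6, 18]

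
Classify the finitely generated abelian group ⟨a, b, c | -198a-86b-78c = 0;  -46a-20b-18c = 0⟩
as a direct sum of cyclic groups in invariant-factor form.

Answer: M ≅ ℤ^1 ⊕ ℤ/2 ⊕ ℤ/2

Derivation:
rank_ℚ(R)=2; free=3−2=1
SNF(R) diag = [2, 2] → torsion [2, 2]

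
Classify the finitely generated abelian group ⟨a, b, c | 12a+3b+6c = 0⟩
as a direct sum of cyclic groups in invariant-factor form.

Answer: M ≅ ℤ^2 ⊕ ℤ/3

Derivation:
rank_ℚ(R)=1; free=3−1=2
SNF(R) diag = [3] → torsion [3]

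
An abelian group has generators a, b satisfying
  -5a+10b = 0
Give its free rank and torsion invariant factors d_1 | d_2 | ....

Answer: M ≅ ℤ^1 ⊕ ℤ/5

Derivation:
rank_ℚ(R)=1; free=2−1=1
SNF(R) diag = [5] → torsion [5]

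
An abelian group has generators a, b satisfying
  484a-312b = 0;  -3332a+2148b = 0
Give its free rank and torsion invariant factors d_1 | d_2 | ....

Answer: M ≅ ℤ/4 ⊕ ℤ/12

Derivation:
rank_ℚ(R)=2; free=2−2=0
SNF(R) diag = [4, 12] → torsion [4, 12]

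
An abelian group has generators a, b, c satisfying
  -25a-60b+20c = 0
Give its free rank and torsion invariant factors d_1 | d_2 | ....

rank_ℚ(R)=1; free=3−1=2
SNF(R) diag = [5] → torsion [5]

Answer: M ≅ ℤ^2 ⊕ ℤ/5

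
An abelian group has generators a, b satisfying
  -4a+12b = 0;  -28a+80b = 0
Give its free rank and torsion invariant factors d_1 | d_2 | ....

rank_ℚ(R)=2; free=2−2=0
SNF(R) diag = [4, 4] → torsion [4, 4]

Answer: M ≅ ℤ/4 ⊕ ℤ/4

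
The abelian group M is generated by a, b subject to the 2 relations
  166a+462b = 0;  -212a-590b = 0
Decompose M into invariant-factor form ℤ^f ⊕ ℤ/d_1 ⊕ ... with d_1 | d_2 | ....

rank_ℚ(R)=2; free=2−2=0
SNF(R) diag = [2, 2] → torsion [2, 2]

Answer: M ≅ ℤ/2 ⊕ ℤ/2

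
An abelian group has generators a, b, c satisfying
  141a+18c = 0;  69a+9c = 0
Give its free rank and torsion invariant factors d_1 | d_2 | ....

rank_ℚ(R)=2; free=3−2=1
SNF(R) diag = [3, 9] → torsion [3, 9]

Answer: M ≅ ℤ^1 ⊕ ℤ/3 ⊕ ℤ/9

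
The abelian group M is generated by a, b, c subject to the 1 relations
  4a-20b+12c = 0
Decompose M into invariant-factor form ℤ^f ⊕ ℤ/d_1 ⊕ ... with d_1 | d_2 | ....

rank_ℚ(R)=1; free=3−1=2
SNF(R) diag = [4] → torsion [4]

Answer: M ≅ ℤ^2 ⊕ ℤ/4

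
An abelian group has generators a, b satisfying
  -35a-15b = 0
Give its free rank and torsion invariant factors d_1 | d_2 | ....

Answer: M ≅ ℤ^1 ⊕ ℤ/5

Derivation:
rank_ℚ(R)=1; free=2−1=1
SNF(R) diag = [5] → torsion [5]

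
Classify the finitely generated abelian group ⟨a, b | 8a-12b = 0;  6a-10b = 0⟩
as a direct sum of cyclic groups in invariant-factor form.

Answer: M ≅ ℤ/2 ⊕ ℤ/4

Derivation:
rank_ℚ(R)=2; free=2−2=0
SNF(R) diag = [2, 4] → torsion [2, 4]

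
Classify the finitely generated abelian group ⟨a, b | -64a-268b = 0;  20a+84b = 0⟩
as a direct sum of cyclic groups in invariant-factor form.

Answer: M ≅ ℤ/4 ⊕ ℤ/4

Derivation:
rank_ℚ(R)=2; free=2−2=0
SNF(R) diag = [4, 4] → torsion [4, 4]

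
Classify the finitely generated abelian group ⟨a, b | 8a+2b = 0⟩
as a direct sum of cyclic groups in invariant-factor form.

rank_ℚ(R)=1; free=2−1=1
SNF(R) diag = [2] → torsion [2]

Answer: M ≅ ℤ^1 ⊕ ℤ/2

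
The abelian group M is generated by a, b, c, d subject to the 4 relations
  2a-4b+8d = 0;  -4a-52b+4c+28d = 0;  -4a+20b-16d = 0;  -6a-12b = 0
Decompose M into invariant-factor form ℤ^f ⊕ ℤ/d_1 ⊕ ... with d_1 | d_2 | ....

Answer: M ≅ ℤ/2 ⊕ ℤ/4 ⊕ ℤ/12 ⊕ ℤ/24

Derivation:
rank_ℚ(R)=4; free=4−4=0
SNF(R) diag = [2, 4, 12, 24] → torsion [2, 4, 12, 24]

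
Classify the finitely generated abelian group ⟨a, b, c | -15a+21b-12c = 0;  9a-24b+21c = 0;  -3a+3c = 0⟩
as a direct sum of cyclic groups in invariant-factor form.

Answer: M ≅ ℤ/3 ⊕ ℤ/3 ⊕ ℤ/6

Derivation:
rank_ℚ(R)=3; free=3−3=0
SNF(R) diag = [3, 3, 6] → torsion [3, 3, 6]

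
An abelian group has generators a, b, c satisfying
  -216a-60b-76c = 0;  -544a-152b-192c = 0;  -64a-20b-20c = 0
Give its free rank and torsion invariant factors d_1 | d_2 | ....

Answer: M ≅ ℤ/4 ⊕ ℤ/8 ⊕ ℤ/24

Derivation:
rank_ℚ(R)=3; free=3−3=0
SNF(R) diag = [4, 8, 24] → torsion [4, 8, 24]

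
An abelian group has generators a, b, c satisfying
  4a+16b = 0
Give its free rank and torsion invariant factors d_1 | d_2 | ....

rank_ℚ(R)=1; free=3−1=2
SNF(R) diag = [4] → torsion [4]

Answer: M ≅ ℤ^2 ⊕ ℤ/4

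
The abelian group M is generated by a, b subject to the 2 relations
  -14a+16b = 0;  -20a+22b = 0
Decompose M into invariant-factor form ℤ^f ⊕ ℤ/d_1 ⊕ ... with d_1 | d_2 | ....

rank_ℚ(R)=2; free=2−2=0
SNF(R) diag = [2, 6] → torsion [2, 6]

Answer: M ≅ ℤ/2 ⊕ ℤ/6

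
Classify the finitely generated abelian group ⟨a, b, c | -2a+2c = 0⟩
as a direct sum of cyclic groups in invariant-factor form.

rank_ℚ(R)=1; free=3−1=2
SNF(R) diag = [2] → torsion [2]

Answer: M ≅ ℤ^2 ⊕ ℤ/2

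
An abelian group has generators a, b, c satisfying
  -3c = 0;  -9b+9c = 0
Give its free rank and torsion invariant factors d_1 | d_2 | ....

rank_ℚ(R)=2; free=3−2=1
SNF(R) diag = [3, 9] → torsion [3, 9]

Answer: M ≅ ℤ^1 ⊕ ℤ/3 ⊕ ℤ/9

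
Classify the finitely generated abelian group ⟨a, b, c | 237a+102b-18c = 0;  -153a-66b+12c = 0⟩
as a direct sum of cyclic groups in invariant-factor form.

Answer: M ≅ ℤ^1 ⊕ ℤ/3 ⊕ ℤ/6

Derivation:
rank_ℚ(R)=2; free=3−2=1
SNF(R) diag = [3, 6] → torsion [3, 6]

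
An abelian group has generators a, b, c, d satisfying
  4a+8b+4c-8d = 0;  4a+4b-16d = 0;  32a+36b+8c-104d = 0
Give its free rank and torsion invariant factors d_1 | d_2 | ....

rank_ℚ(R)=3; free=4−3=1
SNF(R) diag = [4, 4, 4] → torsion [4, 4, 4]

Answer: M ≅ ℤ^1 ⊕ ℤ/4 ⊕ ℤ/4 ⊕ ℤ/4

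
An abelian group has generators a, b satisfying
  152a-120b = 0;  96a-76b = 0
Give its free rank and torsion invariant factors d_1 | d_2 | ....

Answer: M ≅ ℤ/4 ⊕ ℤ/8

Derivation:
rank_ℚ(R)=2; free=2−2=0
SNF(R) diag = [4, 8] → torsion [4, 8]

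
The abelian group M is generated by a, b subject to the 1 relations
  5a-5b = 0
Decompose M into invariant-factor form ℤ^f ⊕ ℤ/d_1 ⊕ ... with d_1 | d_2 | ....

Answer: M ≅ ℤ^1 ⊕ ℤ/5

Derivation:
rank_ℚ(R)=1; free=2−1=1
SNF(R) diag = [5] → torsion [5]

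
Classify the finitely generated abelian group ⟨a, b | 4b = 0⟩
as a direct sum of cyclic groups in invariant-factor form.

rank_ℚ(R)=1; free=2−1=1
SNF(R) diag = [4] → torsion [4]

Answer: M ≅ ℤ^1 ⊕ ℤ/4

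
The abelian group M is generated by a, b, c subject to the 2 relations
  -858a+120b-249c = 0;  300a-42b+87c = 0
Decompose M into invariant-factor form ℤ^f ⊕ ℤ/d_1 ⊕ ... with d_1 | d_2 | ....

Answer: M ≅ ℤ^1 ⊕ ℤ/3 ⊕ ℤ/6

Derivation:
rank_ℚ(R)=2; free=3−2=1
SNF(R) diag = [3, 6] → torsion [3, 6]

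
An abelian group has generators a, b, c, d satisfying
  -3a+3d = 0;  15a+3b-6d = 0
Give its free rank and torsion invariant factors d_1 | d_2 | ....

Answer: M ≅ ℤ^2 ⊕ ℤ/3 ⊕ ℤ/3

Derivation:
rank_ℚ(R)=2; free=4−2=2
SNF(R) diag = [3, 3] → torsion [3, 3]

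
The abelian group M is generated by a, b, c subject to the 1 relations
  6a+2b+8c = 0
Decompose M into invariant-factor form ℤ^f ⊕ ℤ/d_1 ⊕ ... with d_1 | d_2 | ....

Answer: M ≅ ℤ^2 ⊕ ℤ/2

Derivation:
rank_ℚ(R)=1; free=3−1=2
SNF(R) diag = [2] → torsion [2]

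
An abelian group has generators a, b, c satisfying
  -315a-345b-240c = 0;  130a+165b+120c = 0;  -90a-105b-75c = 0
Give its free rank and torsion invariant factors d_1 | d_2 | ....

rank_ℚ(R)=3; free=3−3=0
SNF(R) diag = [5, 15, 45] → torsion [5, 15, 45]

Answer: M ≅ ℤ/5 ⊕ ℤ/15 ⊕ ℤ/45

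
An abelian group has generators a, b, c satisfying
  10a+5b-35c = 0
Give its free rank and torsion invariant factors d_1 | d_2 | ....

rank_ℚ(R)=1; free=3−1=2
SNF(R) diag = [5] → torsion [5]

Answer: M ≅ ℤ^2 ⊕ ℤ/5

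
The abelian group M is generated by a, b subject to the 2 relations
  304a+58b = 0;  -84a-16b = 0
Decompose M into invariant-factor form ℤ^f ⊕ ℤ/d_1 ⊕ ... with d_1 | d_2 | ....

Answer: M ≅ ℤ/2 ⊕ ℤ/4

Derivation:
rank_ℚ(R)=2; free=2−2=0
SNF(R) diag = [2, 4] → torsion [2, 4]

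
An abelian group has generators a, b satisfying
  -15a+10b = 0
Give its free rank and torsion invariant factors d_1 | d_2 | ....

rank_ℚ(R)=1; free=2−1=1
SNF(R) diag = [5] → torsion [5]

Answer: M ≅ ℤ^1 ⊕ ℤ/5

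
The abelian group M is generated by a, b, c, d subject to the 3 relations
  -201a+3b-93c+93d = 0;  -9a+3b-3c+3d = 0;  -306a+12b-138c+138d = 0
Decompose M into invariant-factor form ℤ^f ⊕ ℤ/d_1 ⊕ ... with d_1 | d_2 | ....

Answer: M ≅ ℤ^1 ⊕ ℤ/3 ⊕ ℤ/6 ⊕ ℤ/18

Derivation:
rank_ℚ(R)=3; free=4−3=1
SNF(R) diag = [3, 6, 18] → torsion [3, 6, 18]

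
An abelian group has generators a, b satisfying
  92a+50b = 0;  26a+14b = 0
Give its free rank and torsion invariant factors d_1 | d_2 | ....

Answer: M ≅ ℤ/2 ⊕ ℤ/6

Derivation:
rank_ℚ(R)=2; free=2−2=0
SNF(R) diag = [2, 6] → torsion [2, 6]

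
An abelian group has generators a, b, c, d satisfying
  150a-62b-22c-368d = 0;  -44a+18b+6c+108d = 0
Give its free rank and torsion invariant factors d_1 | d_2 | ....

Answer: M ≅ ℤ^2 ⊕ ℤ/2 ⊕ ℤ/2

Derivation:
rank_ℚ(R)=2; free=4−2=2
SNF(R) diag = [2, 2] → torsion [2, 2]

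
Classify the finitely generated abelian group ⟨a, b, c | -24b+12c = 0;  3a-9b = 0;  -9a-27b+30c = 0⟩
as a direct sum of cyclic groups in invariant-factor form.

Answer: M ≅ ℤ/3 ⊕ ℤ/6 ⊕ ℤ/12

Derivation:
rank_ℚ(R)=3; free=3−3=0
SNF(R) diag = [3, 6, 12] → torsion [3, 6, 12]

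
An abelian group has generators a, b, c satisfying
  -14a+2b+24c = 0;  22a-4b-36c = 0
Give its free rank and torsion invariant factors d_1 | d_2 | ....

Answer: M ≅ ℤ^1 ⊕ ℤ/2 ⊕ ℤ/6

Derivation:
rank_ℚ(R)=2; free=3−2=1
SNF(R) diag = [2, 6] → torsion [2, 6]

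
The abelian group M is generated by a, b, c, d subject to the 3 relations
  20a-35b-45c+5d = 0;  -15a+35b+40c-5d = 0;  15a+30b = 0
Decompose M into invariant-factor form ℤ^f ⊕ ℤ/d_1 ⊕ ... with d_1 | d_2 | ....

Answer: M ≅ ℤ^1 ⊕ ℤ/5 ⊕ ℤ/5 ⊕ ℤ/15

Derivation:
rank_ℚ(R)=3; free=4−3=1
SNF(R) diag = [5, 5, 15] → torsion [5, 5, 15]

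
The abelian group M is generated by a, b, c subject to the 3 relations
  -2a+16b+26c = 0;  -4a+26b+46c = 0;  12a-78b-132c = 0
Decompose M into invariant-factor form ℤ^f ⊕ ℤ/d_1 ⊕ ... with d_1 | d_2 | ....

Answer: M ≅ ℤ/2 ⊕ ℤ/6 ⊕ ℤ/6

Derivation:
rank_ℚ(R)=3; free=3−3=0
SNF(R) diag = [2, 6, 6] → torsion [2, 6, 6]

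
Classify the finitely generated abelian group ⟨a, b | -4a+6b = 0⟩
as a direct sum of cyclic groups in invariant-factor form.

rank_ℚ(R)=1; free=2−1=1
SNF(R) diag = [2] → torsion [2]

Answer: M ≅ ℤ^1 ⊕ ℤ/2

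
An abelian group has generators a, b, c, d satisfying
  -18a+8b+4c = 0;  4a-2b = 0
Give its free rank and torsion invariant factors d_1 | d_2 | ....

Answer: M ≅ ℤ^2 ⊕ ℤ/2 ⊕ ℤ/2

Derivation:
rank_ℚ(R)=2; free=4−2=2
SNF(R) diag = [2, 2] → torsion [2, 2]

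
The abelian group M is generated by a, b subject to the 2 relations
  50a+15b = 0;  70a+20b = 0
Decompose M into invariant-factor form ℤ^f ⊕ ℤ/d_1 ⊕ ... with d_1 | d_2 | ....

Answer: M ≅ ℤ/5 ⊕ ℤ/10

Derivation:
rank_ℚ(R)=2; free=2−2=0
SNF(R) diag = [5, 10] → torsion [5, 10]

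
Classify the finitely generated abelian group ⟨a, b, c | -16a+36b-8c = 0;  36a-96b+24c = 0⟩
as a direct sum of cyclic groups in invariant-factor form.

Answer: M ≅ ℤ^1 ⊕ ℤ/4 ⊕ ℤ/12

Derivation:
rank_ℚ(R)=2; free=3−2=1
SNF(R) diag = [4, 12] → torsion [4, 12]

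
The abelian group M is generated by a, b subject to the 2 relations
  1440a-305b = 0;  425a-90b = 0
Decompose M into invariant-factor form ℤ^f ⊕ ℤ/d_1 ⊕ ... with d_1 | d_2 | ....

rank_ℚ(R)=2; free=2−2=0
SNF(R) diag = [5, 5] → torsion [5, 5]

Answer: M ≅ ℤ/5 ⊕ ℤ/5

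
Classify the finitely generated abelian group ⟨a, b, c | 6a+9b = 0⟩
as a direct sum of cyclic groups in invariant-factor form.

rank_ℚ(R)=1; free=3−1=2
SNF(R) diag = [3] → torsion [3]

Answer: M ≅ ℤ^2 ⊕ ℤ/3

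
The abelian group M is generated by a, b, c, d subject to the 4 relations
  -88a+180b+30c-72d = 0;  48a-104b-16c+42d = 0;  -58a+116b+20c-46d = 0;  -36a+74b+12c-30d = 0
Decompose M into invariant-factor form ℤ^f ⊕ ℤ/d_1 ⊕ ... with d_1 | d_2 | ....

rank_ℚ(R)=4; free=4−4=0
SNF(R) diag = [2, 2, 2, 2] → torsion [2, 2, 2, 2]

Answer: M ≅ ℤ/2 ⊕ ℤ/2 ⊕ ℤ/2 ⊕ ℤ/2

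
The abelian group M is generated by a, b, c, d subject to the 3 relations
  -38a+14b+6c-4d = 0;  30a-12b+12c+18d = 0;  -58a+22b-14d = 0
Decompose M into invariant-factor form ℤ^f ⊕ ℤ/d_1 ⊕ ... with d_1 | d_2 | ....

rank_ℚ(R)=3; free=4−3=1
SNF(R) diag = [2, 6, 6] → torsion [2, 6, 6]

Answer: M ≅ ℤ^1 ⊕ ℤ/2 ⊕ ℤ/6 ⊕ ℤ/6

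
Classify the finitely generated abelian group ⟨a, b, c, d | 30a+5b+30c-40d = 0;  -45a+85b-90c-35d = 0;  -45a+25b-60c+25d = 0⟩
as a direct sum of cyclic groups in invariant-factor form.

Answer: M ≅ ℤ^1 ⊕ ℤ/5 ⊕ ℤ/15 ⊕ ℤ/30

Derivation:
rank_ℚ(R)=3; free=4−3=1
SNF(R) diag = [5, 15, 30] → torsion [5, 15, 30]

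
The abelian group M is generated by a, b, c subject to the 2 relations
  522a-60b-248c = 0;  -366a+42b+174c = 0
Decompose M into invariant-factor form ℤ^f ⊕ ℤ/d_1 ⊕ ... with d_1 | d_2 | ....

rank_ℚ(R)=2; free=3−2=1
SNF(R) diag = [2, 6] → torsion [2, 6]

Answer: M ≅ ℤ^1 ⊕ ℤ/2 ⊕ ℤ/6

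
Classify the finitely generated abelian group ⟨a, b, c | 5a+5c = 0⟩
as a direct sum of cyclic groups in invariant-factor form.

Answer: M ≅ ℤ^2 ⊕ ℤ/5

Derivation:
rank_ℚ(R)=1; free=3−1=2
SNF(R) diag = [5] → torsion [5]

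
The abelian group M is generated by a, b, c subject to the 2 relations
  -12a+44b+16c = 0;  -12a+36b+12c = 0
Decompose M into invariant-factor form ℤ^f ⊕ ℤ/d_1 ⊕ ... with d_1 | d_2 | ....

Answer: M ≅ ℤ^1 ⊕ ℤ/4 ⊕ ℤ/12

Derivation:
rank_ℚ(R)=2; free=3−2=1
SNF(R) diag = [4, 12] → torsion [4, 12]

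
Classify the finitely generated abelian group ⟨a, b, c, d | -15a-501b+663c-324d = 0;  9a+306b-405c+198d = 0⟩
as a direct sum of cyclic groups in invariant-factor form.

Answer: M ≅ ℤ^2 ⊕ ℤ/3 ⊕ ℤ/9

Derivation:
rank_ℚ(R)=2; free=4−2=2
SNF(R) diag = [3, 9] → torsion [3, 9]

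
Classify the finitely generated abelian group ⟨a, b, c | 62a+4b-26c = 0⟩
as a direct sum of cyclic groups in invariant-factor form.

rank_ℚ(R)=1; free=3−1=2
SNF(R) diag = [2] → torsion [2]

Answer: M ≅ ℤ^2 ⊕ ℤ/2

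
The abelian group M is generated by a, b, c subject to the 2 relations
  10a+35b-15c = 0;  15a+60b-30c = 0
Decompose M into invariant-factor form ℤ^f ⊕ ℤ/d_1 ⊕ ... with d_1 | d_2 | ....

Answer: M ≅ ℤ^1 ⊕ ℤ/5 ⊕ ℤ/15

Derivation:
rank_ℚ(R)=2; free=3−2=1
SNF(R) diag = [5, 15] → torsion [5, 15]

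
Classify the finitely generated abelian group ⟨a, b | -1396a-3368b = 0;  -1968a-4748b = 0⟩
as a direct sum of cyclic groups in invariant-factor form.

Answer: M ≅ ℤ/4 ⊕ ℤ/4

Derivation:
rank_ℚ(R)=2; free=2−2=0
SNF(R) diag = [4, 4] → torsion [4, 4]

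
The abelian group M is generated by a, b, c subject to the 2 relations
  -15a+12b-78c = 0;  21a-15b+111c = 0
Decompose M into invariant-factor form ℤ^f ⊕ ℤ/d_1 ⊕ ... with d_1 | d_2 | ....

rank_ℚ(R)=2; free=3−2=1
SNF(R) diag = [3, 9] → torsion [3, 9]

Answer: M ≅ ℤ^1 ⊕ ℤ/3 ⊕ ℤ/9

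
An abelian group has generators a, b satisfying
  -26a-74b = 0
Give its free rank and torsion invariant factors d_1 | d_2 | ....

rank_ℚ(R)=1; free=2−1=1
SNF(R) diag = [2] → torsion [2]

Answer: M ≅ ℤ^1 ⊕ ℤ/2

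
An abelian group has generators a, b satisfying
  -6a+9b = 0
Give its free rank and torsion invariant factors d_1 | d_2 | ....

rank_ℚ(R)=1; free=2−1=1
SNF(R) diag = [3] → torsion [3]

Answer: M ≅ ℤ^1 ⊕ ℤ/3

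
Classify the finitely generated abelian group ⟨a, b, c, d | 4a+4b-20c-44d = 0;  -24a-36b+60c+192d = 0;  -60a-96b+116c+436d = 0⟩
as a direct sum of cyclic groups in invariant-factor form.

Answer: M ≅ ℤ^1 ⊕ ℤ/4 ⊕ ℤ/4 ⊕ ℤ/12

Derivation:
rank_ℚ(R)=3; free=4−3=1
SNF(R) diag = [4, 4, 12] → torsion [4, 4, 12]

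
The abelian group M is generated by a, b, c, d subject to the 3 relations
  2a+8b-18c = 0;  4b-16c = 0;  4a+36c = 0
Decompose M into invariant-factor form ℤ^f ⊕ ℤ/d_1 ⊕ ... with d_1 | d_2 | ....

rank_ℚ(R)=3; free=4−3=1
SNF(R) diag = [2, 4, 8] → torsion [2, 4, 8]

Answer: M ≅ ℤ^1 ⊕ ℤ/2 ⊕ ℤ/4 ⊕ ℤ/8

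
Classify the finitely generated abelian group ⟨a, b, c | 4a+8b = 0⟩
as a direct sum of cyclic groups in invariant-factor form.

Answer: M ≅ ℤ^2 ⊕ ℤ/4

Derivation:
rank_ℚ(R)=1; free=3−1=2
SNF(R) diag = [4] → torsion [4]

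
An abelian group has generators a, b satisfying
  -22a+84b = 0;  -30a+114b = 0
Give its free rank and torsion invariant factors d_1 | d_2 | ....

Answer: M ≅ ℤ/2 ⊕ ℤ/6

Derivation:
rank_ℚ(R)=2; free=2−2=0
SNF(R) diag = [2, 6] → torsion [2, 6]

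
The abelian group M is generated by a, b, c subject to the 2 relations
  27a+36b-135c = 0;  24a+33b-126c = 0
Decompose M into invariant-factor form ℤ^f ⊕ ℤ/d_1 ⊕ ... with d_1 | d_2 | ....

rank_ℚ(R)=2; free=3−2=1
SNF(R) diag = [3, 9] → torsion [3, 9]

Answer: M ≅ ℤ^1 ⊕ ℤ/3 ⊕ ℤ/9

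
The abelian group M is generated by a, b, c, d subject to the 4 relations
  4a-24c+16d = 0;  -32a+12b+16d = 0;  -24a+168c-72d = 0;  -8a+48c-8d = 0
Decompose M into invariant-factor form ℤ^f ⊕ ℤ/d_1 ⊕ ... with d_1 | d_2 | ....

Answer: M ≅ ℤ/4 ⊕ ℤ/12 ⊕ ℤ/24 ⊕ ℤ/24

Derivation:
rank_ℚ(R)=4; free=4−4=0
SNF(R) diag = [4, 12, 24, 24] → torsion [4, 12, 24, 24]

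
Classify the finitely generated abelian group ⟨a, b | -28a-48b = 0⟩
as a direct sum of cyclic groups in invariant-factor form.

rank_ℚ(R)=1; free=2−1=1
SNF(R) diag = [4] → torsion [4]

Answer: M ≅ ℤ^1 ⊕ ℤ/4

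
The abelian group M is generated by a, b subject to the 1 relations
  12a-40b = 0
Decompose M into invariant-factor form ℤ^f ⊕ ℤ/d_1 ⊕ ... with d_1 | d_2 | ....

rank_ℚ(R)=1; free=2−1=1
SNF(R) diag = [4] → torsion [4]

Answer: M ≅ ℤ^1 ⊕ ℤ/4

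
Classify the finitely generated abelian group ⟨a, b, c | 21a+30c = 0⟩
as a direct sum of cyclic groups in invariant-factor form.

rank_ℚ(R)=1; free=3−1=2
SNF(R) diag = [3] → torsion [3]

Answer: M ≅ ℤ^2 ⊕ ℤ/3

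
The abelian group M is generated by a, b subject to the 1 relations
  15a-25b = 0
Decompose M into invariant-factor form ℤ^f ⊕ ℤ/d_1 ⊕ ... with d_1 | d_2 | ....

rank_ℚ(R)=1; free=2−1=1
SNF(R) diag = [5] → torsion [5]

Answer: M ≅ ℤ^1 ⊕ ℤ/5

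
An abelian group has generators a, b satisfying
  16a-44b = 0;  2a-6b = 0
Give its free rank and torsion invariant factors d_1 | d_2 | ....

rank_ℚ(R)=2; free=2−2=0
SNF(R) diag = [2, 4] → torsion [2, 4]

Answer: M ≅ ℤ/2 ⊕ ℤ/4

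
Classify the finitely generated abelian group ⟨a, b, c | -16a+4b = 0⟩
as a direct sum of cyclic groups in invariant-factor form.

rank_ℚ(R)=1; free=3−1=2
SNF(R) diag = [4] → torsion [4]

Answer: M ≅ ℤ^2 ⊕ ℤ/4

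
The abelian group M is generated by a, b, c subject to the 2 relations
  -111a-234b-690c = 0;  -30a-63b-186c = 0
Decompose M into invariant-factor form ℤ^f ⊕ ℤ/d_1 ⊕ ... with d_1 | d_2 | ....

Answer: M ≅ ℤ^1 ⊕ ℤ/3 ⊕ ℤ/9

Derivation:
rank_ℚ(R)=2; free=3−2=1
SNF(R) diag = [3, 9] → torsion [3, 9]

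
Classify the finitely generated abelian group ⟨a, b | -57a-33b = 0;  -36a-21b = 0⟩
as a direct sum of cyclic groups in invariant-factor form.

rank_ℚ(R)=2; free=2−2=0
SNF(R) diag = [3, 3] → torsion [3, 3]

Answer: M ≅ ℤ/3 ⊕ ℤ/3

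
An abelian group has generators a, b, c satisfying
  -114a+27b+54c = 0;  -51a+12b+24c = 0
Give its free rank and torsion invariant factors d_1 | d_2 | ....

Answer: M ≅ ℤ^1 ⊕ ℤ/3 ⊕ ℤ/3

Derivation:
rank_ℚ(R)=2; free=3−2=1
SNF(R) diag = [3, 3] → torsion [3, 3]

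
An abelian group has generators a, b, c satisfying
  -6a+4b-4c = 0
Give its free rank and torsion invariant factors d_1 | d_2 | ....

rank_ℚ(R)=1; free=3−1=2
SNF(R) diag = [2] → torsion [2]

Answer: M ≅ ℤ^2 ⊕ ℤ/2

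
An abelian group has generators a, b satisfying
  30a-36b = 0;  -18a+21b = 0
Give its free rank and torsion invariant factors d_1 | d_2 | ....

Answer: M ≅ ℤ/3 ⊕ ℤ/6

Derivation:
rank_ℚ(R)=2; free=2−2=0
SNF(R) diag = [3, 6] → torsion [3, 6]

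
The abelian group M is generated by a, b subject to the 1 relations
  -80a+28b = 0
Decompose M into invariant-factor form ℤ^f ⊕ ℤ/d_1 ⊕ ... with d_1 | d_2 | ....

Answer: M ≅ ℤ^1 ⊕ ℤ/4

Derivation:
rank_ℚ(R)=1; free=2−1=1
SNF(R) diag = [4] → torsion [4]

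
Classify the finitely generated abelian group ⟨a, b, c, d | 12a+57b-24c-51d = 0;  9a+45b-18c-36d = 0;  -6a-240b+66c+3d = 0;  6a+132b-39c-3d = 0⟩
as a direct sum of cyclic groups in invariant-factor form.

Answer: M ≅ ℤ/3 ⊕ ℤ/9 ⊕ ℤ/27 ⊕ ℤ/27

Derivation:
rank_ℚ(R)=4; free=4−4=0
SNF(R) diag = [3, 9, 27, 27] → torsion [3, 9, 27, 27]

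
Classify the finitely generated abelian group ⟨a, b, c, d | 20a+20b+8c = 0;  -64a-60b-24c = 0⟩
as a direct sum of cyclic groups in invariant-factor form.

rank_ℚ(R)=2; free=4−2=2
SNF(R) diag = [4, 4] → torsion [4, 4]

Answer: M ≅ ℤ^2 ⊕ ℤ/4 ⊕ ℤ/4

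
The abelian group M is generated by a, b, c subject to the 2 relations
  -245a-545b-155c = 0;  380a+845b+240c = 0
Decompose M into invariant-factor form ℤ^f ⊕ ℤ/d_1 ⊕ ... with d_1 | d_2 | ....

rank_ℚ(R)=2; free=3−2=1
SNF(R) diag = [5, 5] → torsion [5, 5]

Answer: M ≅ ℤ^1 ⊕ ℤ/5 ⊕ ℤ/5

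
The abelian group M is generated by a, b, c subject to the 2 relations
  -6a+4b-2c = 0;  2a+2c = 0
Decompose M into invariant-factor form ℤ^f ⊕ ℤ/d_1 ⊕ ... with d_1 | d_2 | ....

rank_ℚ(R)=2; free=3−2=1
SNF(R) diag = [2, 4] → torsion [2, 4]

Answer: M ≅ ℤ^1 ⊕ ℤ/2 ⊕ ℤ/4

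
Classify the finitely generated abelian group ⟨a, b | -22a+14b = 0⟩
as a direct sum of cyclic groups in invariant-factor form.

Answer: M ≅ ℤ^1 ⊕ ℤ/2

Derivation:
rank_ℚ(R)=1; free=2−1=1
SNF(R) diag = [2] → torsion [2]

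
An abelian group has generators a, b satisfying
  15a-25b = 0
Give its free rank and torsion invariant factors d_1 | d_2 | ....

Answer: M ≅ ℤ^1 ⊕ ℤ/5

Derivation:
rank_ℚ(R)=1; free=2−1=1
SNF(R) diag = [5] → torsion [5]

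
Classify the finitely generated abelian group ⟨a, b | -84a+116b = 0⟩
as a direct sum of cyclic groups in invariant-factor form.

Answer: M ≅ ℤ^1 ⊕ ℤ/4

Derivation:
rank_ℚ(R)=1; free=2−1=1
SNF(R) diag = [4] → torsion [4]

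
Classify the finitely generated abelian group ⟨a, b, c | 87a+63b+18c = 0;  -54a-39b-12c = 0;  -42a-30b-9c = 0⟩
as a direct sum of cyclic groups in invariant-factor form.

rank_ℚ(R)=3; free=3−3=0
SNF(R) diag = [3, 3, 3] → torsion [3, 3, 3]

Answer: M ≅ ℤ/3 ⊕ ℤ/3 ⊕ ℤ/3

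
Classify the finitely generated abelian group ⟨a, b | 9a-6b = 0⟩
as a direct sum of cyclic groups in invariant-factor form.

Answer: M ≅ ℤ^1 ⊕ ℤ/3

Derivation:
rank_ℚ(R)=1; free=2−1=1
SNF(R) diag = [3] → torsion [3]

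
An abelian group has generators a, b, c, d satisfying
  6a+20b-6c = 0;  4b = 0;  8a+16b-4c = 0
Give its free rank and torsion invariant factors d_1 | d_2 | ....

Answer: M ≅ ℤ^1 ⊕ ℤ/2 ⊕ ℤ/4 ⊕ ℤ/12

Derivation:
rank_ℚ(R)=3; free=4−3=1
SNF(R) diag = [2, 4, 12] → torsion [2, 4, 12]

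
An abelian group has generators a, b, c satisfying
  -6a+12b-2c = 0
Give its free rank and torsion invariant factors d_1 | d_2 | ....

Answer: M ≅ ℤ^2 ⊕ ℤ/2

Derivation:
rank_ℚ(R)=1; free=3−1=2
SNF(R) diag = [2] → torsion [2]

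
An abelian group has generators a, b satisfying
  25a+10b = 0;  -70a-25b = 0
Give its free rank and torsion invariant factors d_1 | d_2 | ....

rank_ℚ(R)=2; free=2−2=0
SNF(R) diag = [5, 15] → torsion [5, 15]

Answer: M ≅ ℤ/5 ⊕ ℤ/15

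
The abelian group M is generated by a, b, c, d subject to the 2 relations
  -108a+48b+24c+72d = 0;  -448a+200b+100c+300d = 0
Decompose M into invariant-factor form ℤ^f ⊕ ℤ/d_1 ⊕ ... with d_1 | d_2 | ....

rank_ℚ(R)=2; free=4−2=2
SNF(R) diag = [4, 12] → torsion [4, 12]

Answer: M ≅ ℤ^2 ⊕ ℤ/4 ⊕ ℤ/12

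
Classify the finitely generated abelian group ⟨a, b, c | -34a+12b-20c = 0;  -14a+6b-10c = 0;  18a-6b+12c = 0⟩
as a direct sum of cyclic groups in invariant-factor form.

Answer: M ≅ ℤ/2 ⊕ ℤ/6 ⊕ ℤ/6

Derivation:
rank_ℚ(R)=3; free=3−3=0
SNF(R) diag = [2, 6, 6] → torsion [2, 6, 6]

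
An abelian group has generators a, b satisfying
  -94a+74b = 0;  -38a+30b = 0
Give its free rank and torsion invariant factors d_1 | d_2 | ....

Answer: M ≅ ℤ/2 ⊕ ℤ/4

Derivation:
rank_ℚ(R)=2; free=2−2=0
SNF(R) diag = [2, 4] → torsion [2, 4]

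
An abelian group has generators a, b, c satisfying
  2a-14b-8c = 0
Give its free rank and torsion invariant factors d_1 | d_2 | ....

Answer: M ≅ ℤ^2 ⊕ ℤ/2

Derivation:
rank_ℚ(R)=1; free=3−1=2
SNF(R) diag = [2] → torsion [2]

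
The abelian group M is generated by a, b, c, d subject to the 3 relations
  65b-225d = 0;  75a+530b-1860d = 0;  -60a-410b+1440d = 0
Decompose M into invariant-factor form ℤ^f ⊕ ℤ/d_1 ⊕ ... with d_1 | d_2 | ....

rank_ℚ(R)=3; free=4−3=1
SNF(R) diag = [5, 15, 30] → torsion [5, 15, 30]

Answer: M ≅ ℤ^1 ⊕ ℤ/5 ⊕ ℤ/15 ⊕ ℤ/30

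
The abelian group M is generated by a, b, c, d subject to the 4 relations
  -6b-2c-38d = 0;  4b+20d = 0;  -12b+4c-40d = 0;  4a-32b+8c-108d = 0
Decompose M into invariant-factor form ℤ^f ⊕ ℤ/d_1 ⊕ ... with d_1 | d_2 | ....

Answer: M ≅ ℤ/2 ⊕ ℤ/4 ⊕ ℤ/4 ⊕ ℤ/4

Derivation:
rank_ℚ(R)=4; free=4−4=0
SNF(R) diag = [2, 4, 4, 4] → torsion [2, 4, 4, 4]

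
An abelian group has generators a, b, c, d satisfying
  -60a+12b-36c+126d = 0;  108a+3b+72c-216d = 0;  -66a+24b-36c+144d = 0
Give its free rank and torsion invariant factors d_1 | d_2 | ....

rank_ℚ(R)=3; free=4−3=1
SNF(R) diag = [3, 6, 18] → torsion [3, 6, 18]

Answer: M ≅ ℤ^1 ⊕ ℤ/3 ⊕ ℤ/6 ⊕ ℤ/18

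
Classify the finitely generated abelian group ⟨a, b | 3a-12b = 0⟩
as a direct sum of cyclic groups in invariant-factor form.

Answer: M ≅ ℤ^1 ⊕ ℤ/3

Derivation:
rank_ℚ(R)=1; free=2−1=1
SNF(R) diag = [3] → torsion [3]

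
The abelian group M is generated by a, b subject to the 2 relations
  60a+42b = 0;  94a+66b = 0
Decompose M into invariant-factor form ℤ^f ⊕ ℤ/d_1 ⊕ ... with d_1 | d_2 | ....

Answer: M ≅ ℤ/2 ⊕ ℤ/6

Derivation:
rank_ℚ(R)=2; free=2−2=0
SNF(R) diag = [2, 6] → torsion [2, 6]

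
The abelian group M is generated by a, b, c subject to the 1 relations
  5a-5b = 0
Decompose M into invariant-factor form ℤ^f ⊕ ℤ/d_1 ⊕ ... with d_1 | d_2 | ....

Answer: M ≅ ℤ^2 ⊕ ℤ/5

Derivation:
rank_ℚ(R)=1; free=3−1=2
SNF(R) diag = [5] → torsion [5]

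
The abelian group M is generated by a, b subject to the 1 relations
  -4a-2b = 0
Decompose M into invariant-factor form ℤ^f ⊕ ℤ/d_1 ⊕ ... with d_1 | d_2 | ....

Answer: M ≅ ℤ^1 ⊕ ℤ/2

Derivation:
rank_ℚ(R)=1; free=2−1=1
SNF(R) diag = [2] → torsion [2]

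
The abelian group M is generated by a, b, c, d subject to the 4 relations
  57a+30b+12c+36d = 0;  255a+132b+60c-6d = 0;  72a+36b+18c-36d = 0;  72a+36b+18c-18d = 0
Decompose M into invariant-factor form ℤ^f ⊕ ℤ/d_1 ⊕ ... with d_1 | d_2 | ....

Answer: M ≅ ℤ/3 ⊕ ℤ/6 ⊕ ℤ/18 ⊕ ℤ/18

Derivation:
rank_ℚ(R)=4; free=4−4=0
SNF(R) diag = [3, 6, 18, 18] → torsion [3, 6, 18, 18]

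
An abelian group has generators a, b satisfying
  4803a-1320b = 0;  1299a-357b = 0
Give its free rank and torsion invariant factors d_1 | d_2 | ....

Answer: M ≅ ℤ/3 ⊕ ℤ/3

Derivation:
rank_ℚ(R)=2; free=2−2=0
SNF(R) diag = [3, 3] → torsion [3, 3]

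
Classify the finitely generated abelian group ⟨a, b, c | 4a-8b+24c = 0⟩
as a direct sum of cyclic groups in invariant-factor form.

rank_ℚ(R)=1; free=3−1=2
SNF(R) diag = [4] → torsion [4]

Answer: M ≅ ℤ^2 ⊕ ℤ/4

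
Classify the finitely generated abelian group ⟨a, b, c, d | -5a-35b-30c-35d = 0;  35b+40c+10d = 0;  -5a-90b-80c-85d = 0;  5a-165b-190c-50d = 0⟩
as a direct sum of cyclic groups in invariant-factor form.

rank_ℚ(R)=4; free=4−4=0
SNF(R) diag = [5, 5, 15, 30] → torsion [5, 5, 15, 30]

Answer: M ≅ ℤ/5 ⊕ ℤ/5 ⊕ ℤ/15 ⊕ ℤ/30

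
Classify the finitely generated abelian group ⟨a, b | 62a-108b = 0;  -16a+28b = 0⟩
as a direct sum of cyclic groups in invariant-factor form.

rank_ℚ(R)=2; free=2−2=0
SNF(R) diag = [2, 4] → torsion [2, 4]

Answer: M ≅ ℤ/2 ⊕ ℤ/4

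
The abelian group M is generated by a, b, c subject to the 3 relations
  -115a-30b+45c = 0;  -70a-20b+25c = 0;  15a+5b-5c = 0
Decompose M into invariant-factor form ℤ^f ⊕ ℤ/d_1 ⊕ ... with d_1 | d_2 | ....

rank_ℚ(R)=3; free=3−3=0
SNF(R) diag = [5, 5, 5] → torsion [5, 5, 5]

Answer: M ≅ ℤ/5 ⊕ ℤ/5 ⊕ ℤ/5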